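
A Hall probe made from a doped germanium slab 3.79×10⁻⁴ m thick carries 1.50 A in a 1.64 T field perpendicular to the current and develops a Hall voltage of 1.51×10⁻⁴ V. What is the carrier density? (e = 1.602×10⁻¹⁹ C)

n ≈ 2.68×10²⁶ m⁻³

From V_H = IB/(n e t), n = IB/(V_H e t).
n = (1.50)(1.64)/((1.51×10⁻⁴)(1.602×10⁻¹⁹)(3.79×10⁻⁴)) ≈ 2.68×10²⁶ m⁻³.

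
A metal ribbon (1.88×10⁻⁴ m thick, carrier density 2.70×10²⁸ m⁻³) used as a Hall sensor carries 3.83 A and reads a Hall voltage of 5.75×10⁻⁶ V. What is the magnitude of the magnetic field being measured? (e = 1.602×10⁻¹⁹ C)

B ≈ 1.22 T

From V_H = IB/(n e t), B = V_H n e t / I.
B = (5.75×10⁻⁶)(2.70×10²⁸)(1.602×10⁻¹⁹)(1.88×10⁻⁴)/3.83 ≈ 1.22 T.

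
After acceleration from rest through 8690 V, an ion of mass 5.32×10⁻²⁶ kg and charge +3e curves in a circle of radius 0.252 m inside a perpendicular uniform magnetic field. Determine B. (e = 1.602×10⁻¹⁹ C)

v = √(2|q|V/m) = √(2·4.806×10⁻¹⁹·8690/5.32×10⁻²⁶) ≈ 3.962×10⁵ m/s.
B = mv/(|q|r) = (5.32×10⁻²⁶)(3.962×10⁵)/((4.806×10⁻¹⁹)(0.252)) ≈ 0.174 T.

B ≈ 0.174 T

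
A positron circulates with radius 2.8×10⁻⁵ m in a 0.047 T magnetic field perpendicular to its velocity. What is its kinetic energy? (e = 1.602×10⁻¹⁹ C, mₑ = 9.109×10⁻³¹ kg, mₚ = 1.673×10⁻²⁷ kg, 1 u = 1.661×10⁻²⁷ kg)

v = |q|Br/m, then KE = ½mv² = (qBr)²/(2m).
v = (1.602×10⁻¹⁹)(0.047)(2.8×10⁻⁵)/9.109×10⁻³¹ ≈ 2.314×10⁵ m/s.
KE = ½(9.109×10⁻³¹)(2.314×10⁵)² ≈ 2.4×10⁻²⁰ J = 0.15 eV.

KE ≈ 0.15 eV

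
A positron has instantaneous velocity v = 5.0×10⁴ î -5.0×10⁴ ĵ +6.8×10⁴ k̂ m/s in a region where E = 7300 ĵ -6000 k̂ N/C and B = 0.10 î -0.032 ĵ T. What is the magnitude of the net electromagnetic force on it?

v×B = (2180, 6800, 3400) N/C.
E + v×B = (2180, 1.41×10⁴, -2600) N/C.
F = q(E + v×B) = (1.602×10⁻¹⁹ C)·(2180, 1.41×10⁴, -2600) = (3.49×10⁻¹⁶, 2.26×10⁻¹⁵, -4.17×10⁻¹⁶) N.
|F| = 2.32×10⁻¹⁵ N.

|F| ≈ 2.32×10⁻¹⁵ N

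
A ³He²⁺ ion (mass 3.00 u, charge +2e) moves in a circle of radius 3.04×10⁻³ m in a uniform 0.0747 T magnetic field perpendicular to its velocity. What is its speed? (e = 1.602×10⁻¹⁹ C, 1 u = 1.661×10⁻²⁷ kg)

From |q|vB = mv²/r, v = |q|Br/m.
v = (3.204×10⁻¹⁹)(0.0747)(3.04×10⁻³)/4.983×10⁻²⁷ ≈ 1.46×10⁴ m/s.

v ≈ 1.46×10⁴ m/s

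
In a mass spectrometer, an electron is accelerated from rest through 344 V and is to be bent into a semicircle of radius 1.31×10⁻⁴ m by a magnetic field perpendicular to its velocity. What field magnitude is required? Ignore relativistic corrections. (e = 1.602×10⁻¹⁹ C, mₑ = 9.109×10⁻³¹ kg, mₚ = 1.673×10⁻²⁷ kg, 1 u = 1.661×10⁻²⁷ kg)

v = √(2|q|V/m) = √(2·1.602×10⁻¹⁹·344/9.109×10⁻³¹) ≈ 1.100×10⁷ m/s.
B = mv/(|q|r) = (9.109×10⁻³¹)(1.100×10⁷)/((1.602×10⁻¹⁹)(1.31×10⁻⁴)) ≈ 0.477 T.

B ≈ 0.477 T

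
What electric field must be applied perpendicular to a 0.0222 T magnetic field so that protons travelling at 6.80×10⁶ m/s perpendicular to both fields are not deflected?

For straight-line motion qE = qvB, so E = vB.
E = 6.80×10⁶ × 0.0222 = 1.51×10⁵ V/m.

E = 1.51×10⁵ V/m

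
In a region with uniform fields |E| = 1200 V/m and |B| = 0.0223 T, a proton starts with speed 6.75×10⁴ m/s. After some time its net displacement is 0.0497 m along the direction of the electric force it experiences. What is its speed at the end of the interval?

v_f ≈ 1.26×10⁵ m/s

B does no work; ΔKE = |q|E d.
½mv_f² = ½mv₀² + |q|Ed = ½(1.673×10⁻²⁷)(6.75×10⁴)² + (1.602×10⁻¹⁹)(1200)(0.0497) ≈ 3.811×10⁻¹⁸ J + 9.554×10⁻¹⁸ J ≈ 1.337×10⁻¹⁷ J.
v_f = √(2·1.337×10⁻¹⁷/1.673×10⁻²⁷) ≈ 1.26×10⁵ m/s.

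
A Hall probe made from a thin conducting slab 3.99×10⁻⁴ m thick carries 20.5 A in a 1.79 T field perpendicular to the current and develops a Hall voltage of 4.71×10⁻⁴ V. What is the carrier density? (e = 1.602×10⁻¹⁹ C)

n ≈ 1.22×10²⁷ m⁻³

From V_H = IB/(n e t), n = IB/(V_H e t).
n = (20.5)(1.79)/((4.71×10⁻⁴)(1.602×10⁻¹⁹)(3.99×10⁻⁴)) ≈ 1.22×10²⁷ m⁻³.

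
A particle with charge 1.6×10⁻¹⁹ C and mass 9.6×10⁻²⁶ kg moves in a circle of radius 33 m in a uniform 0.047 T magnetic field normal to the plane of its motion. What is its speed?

From |q|vB = mv²/r, v = |q|Br/m.
v = (1.6×10⁻¹⁹)(0.047)(33)/9.6×10⁻²⁶ ≈ 2.6×10⁶ m/s.

v ≈ 2.6×10⁶ m/s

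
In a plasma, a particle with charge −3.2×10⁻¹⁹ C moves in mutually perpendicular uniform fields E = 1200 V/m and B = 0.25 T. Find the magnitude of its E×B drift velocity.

v_d ≈ 4800 m/s

The steady drift has the magnetic force balancing the electric force, so v_d = E/B.
v_d = 1200/0.25 = 4800 m/s.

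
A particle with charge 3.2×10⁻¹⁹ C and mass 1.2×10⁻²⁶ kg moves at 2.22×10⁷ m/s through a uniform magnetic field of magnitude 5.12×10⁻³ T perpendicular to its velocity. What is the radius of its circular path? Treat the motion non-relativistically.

r ≈ 163 m

The magnetic force provides the centripetal force: |q|vB = mv²/r.
r = mv/(|q|B) = (1.2×10⁻²⁶)(2.22×10⁷)/((3.2×10⁻¹⁹)(5.12×10⁻³)) ≈ 163 m.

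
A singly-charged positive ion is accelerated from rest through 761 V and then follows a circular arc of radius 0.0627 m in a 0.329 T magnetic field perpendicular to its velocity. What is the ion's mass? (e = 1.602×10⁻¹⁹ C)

Combine |q|V = ½mv² and r = mv/(|q|B): eliminate v to get m = qB²r²/(2V).
m = (1.602×10⁻¹⁹)(0.329)²(0.0627)²/(2·761) ≈ 4.48×10⁻²⁶ kg.

m ≈ 4.48×10⁻²⁶ kg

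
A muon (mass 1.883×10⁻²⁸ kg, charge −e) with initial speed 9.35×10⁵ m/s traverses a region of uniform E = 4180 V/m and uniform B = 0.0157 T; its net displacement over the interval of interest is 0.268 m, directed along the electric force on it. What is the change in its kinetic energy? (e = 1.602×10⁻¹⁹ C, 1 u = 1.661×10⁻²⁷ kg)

ΔKE ≈ 1.79×10⁻¹⁶ J

The magnetic force is always ⟂ v and does no work; only the electric force changes KE.
ΔKE = F_E · d = |q|E d = (1.602×10⁻¹⁹)(4180)(0.268) ≈ 1.79×10⁻¹⁶ J.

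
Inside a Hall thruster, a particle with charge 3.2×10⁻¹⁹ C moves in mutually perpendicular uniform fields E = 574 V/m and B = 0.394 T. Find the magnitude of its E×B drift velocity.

In crossed fields the guiding centre drifts at v_d = |E×B|/B² = E/B, independent of charge and mass.
v_d = 574/0.394 = 1460 m/s.

v_d ≈ 1460 m/s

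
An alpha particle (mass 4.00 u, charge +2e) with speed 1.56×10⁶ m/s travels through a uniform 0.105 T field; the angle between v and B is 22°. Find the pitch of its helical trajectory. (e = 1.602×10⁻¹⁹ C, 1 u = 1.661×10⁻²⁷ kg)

v∥ = v cosθ = 1.56×10⁶·cos22° ≈ 1.446×10⁶ m/s.
T = 2πm/(|q|B) = 2π(6.644×10⁻²⁷)/((3.204×10⁻¹⁹)(0.105)) ≈ 1.241×10⁻⁶ s.
pitch = v∥ T = (1.446×10⁶)(1.241×10⁻⁶) ≈ 1.79 m.

p ≈ 1.79 m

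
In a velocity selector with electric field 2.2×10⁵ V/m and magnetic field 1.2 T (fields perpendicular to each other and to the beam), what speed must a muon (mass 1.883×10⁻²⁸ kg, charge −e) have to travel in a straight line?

v = 1.8×10⁵ m/s

For undeflected motion the electric and magnetic forces balance: qE = qvB.
v = E/B = 2.2×10⁵/1.2 = 1.8×10⁵ m/s.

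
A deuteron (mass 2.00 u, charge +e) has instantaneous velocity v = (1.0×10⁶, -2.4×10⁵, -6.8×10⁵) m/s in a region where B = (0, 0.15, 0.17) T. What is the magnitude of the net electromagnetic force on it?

v×B = (6.12×10⁴, -1.70×10⁵, 1.50×10⁵) N/C.
F = q v×B = (1.602×10⁻¹⁹ C)·(6.12×10⁴, -1.70×10⁵, 1.50×10⁵) = (9.80×10⁻¹⁵, -2.72×10⁻¹⁴, 2.40×10⁻¹⁴) N.
|F| = 3.76×10⁻¹⁴ N.

|F| ≈ 3.76×10⁻¹⁴ N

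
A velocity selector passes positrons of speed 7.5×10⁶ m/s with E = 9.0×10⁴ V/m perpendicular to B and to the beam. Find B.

B = 0.012 T

Balance of forces in the selector: qE = qvB ⇒ B = E/v.
B = 9.0×10⁴/7.5×10⁶ = 0.012 T.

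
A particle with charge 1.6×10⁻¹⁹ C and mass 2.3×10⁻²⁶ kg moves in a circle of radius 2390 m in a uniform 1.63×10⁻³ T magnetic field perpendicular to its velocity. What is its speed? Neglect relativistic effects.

From |q|vB = mv²/r, v = |q|Br/m.
v = (1.6×10⁻¹⁹)(1.63×10⁻³)(2390)/2.3×10⁻²⁶ ≈ 2.71×10⁷ m/s.

v ≈ 2.71×10⁷ m/s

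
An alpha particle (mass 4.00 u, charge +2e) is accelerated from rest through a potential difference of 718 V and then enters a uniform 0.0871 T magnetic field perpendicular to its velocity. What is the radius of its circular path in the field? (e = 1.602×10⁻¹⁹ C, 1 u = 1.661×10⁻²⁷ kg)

r ≈ 0.0627 m

Acceleration: |q|V = ½mv² ⇒ v = √(2|q|V/m) = √(2·3.204×10⁻¹⁹·718/6.644×10⁻²⁷) ≈ 2.632×10⁵ m/s.
In the field: r = mv/(|q|B) = (6.644×10⁻²⁷)(2.632×10⁵)/((3.204×10⁻¹⁹)(0.0871)) ≈ 0.0627 m.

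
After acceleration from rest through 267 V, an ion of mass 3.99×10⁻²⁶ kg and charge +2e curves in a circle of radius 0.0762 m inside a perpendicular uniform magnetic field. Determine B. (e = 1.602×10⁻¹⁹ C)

B ≈ 0.107 T

v = √(2|q|V/m) = √(2·3.204×10⁻¹⁹·267/3.99×10⁻²⁶) ≈ 6.548×10⁴ m/s.
B = mv/(|q|r) = (3.99×10⁻²⁶)(6.548×10⁴)/((3.204×10⁻¹⁹)(0.0762)) ≈ 0.107 T.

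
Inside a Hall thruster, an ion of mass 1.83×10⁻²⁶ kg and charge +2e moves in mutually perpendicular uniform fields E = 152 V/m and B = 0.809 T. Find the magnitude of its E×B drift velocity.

The steady drift has the magnetic force balancing the electric force, so v_d = E/B.
v_d = 152/0.809 = 188 m/s.

v_d ≈ 188 m/s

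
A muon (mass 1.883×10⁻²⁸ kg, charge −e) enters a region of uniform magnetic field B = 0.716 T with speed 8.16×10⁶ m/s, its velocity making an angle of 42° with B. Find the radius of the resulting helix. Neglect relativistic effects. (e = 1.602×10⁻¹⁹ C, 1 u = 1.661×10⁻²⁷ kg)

r ≈ 8.96×10⁻³ m

v⊥ = v sinθ = 8.16×10⁶·sin42° ≈ 5.460×10⁶ m/s.
r = m v⊥/(|q|B) = (1.883×10⁻²⁸)(5.460×10⁶)/((1.602×10⁻¹⁹)(0.716)) ≈ 8.96×10⁻³ m.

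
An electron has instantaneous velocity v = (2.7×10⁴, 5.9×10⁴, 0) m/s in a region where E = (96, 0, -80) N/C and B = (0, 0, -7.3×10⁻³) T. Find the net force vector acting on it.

v×B = (-431, 197, 0) N/C.
E + v×B = (-335, 197, -80.0) N/C.
F = q(E + v×B) = (−1.602×10⁻¹⁹ C)·(-335, 197, -80.0) = (5.36×10⁻¹⁷, -3.16×10⁻¹⁷, 1.28×10⁻¹⁷) N.

F ≈ (5.36×10⁻¹⁷, -3.16×10⁻¹⁷, 1.28×10⁻¹⁷) N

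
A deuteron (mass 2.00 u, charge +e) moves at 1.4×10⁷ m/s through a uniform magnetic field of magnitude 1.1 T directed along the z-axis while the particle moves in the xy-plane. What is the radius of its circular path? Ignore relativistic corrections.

The magnetic force provides the centripetal force: |q|vB = mv²/r.
r = mv/(|q|B) = (3.322×10⁻²⁷)(1.4×10⁷)/((1.602×10⁻¹⁹)(1.1)) ≈ 0.26 m.

r ≈ 0.26 m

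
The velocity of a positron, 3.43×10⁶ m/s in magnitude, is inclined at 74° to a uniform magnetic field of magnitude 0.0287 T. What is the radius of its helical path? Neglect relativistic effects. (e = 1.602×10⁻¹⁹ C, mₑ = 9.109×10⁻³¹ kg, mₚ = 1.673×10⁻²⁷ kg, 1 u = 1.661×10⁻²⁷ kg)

r ≈ 6.53×10⁻⁴ m

v⊥ = v sinθ = 3.43×10⁶·sin74° ≈ 3.297×10⁶ m/s.
r = m v⊥/(|q|B) = (9.109×10⁻³¹)(3.297×10⁶)/((1.602×10⁻¹⁹)(0.0287)) ≈ 6.53×10⁻⁴ m.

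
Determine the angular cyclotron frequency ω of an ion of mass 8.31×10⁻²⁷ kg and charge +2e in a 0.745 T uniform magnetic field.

ω ≈ 2.87×10⁷ rad/s

ω = |q|B/m.
ω = (3.204×10⁻¹⁹)(0.745)/8.31×10⁻²⁷ ≈ 2.87×10⁷ rad/s.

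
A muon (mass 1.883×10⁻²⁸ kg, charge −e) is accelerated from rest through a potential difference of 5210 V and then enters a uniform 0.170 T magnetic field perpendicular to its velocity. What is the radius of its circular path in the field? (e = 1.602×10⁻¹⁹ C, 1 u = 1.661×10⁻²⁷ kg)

r ≈ 0.0206 m

Acceleration: |q|V = ½mv² ⇒ v = √(2|q|V/m) = √(2·1.602×10⁻¹⁹·5210/1.883×10⁻²⁸) ≈ 2.977×10⁶ m/s.
In the field: r = mv/(|q|B) = (1.883×10⁻²⁸)(2.977×10⁶)/((1.602×10⁻¹⁹)(0.170)) ≈ 0.0206 m.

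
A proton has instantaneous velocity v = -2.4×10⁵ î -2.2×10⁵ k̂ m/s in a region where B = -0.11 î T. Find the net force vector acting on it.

v×B = (0, 2.42×10⁴, 0) N/C.
F = q v×B = (1.602×10⁻¹⁹ C)·(0, 2.42×10⁴, 0) = (0, 3.88×10⁻¹⁵, 0) N.

F ≈ (0, 3.88×10⁻¹⁵, 0) N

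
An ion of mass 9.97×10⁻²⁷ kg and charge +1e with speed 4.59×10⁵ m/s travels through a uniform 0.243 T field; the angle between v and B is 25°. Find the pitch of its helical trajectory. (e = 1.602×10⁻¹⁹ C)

v∥ = v cosθ = 4.59×10⁵·cos25° ≈ 4.160×10⁵ m/s.
T = 2πm/(|q|B) = 2π(9.97×10⁻²⁷)/((1.602×10⁻¹⁹)(0.243)) ≈ 1.609×10⁻⁶ s.
pitch = v∥ T = (4.160×10⁵)(1.609×10⁻⁶) ≈ 0.669 m.

p ≈ 0.669 m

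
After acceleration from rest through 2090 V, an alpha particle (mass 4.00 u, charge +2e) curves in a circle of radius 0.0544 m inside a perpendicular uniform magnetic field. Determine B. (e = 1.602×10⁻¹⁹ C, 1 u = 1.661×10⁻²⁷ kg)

B ≈ 0.171 T

v = √(2|q|V/m) = √(2·3.204×10⁻¹⁹·2090/6.644×10⁻²⁷) ≈ 4.490×10⁵ m/s.
B = mv/(|q|r) = (6.644×10⁻²⁷)(4.490×10⁵)/((3.204×10⁻¹⁹)(0.0544)) ≈ 0.171 T.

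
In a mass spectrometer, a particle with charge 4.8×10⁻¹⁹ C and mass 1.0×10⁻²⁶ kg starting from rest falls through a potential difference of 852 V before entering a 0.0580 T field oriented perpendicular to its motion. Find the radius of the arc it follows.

r ≈ 0.103 m

Acceleration: |q|V = ½mv² ⇒ v = √(2|q|V/m) = √(2·4.8×10⁻¹⁹·852/1.0×10⁻²⁶) ≈ 2.860×10⁵ m/s.
In the field: r = mv/(|q|B) = (1.0×10⁻²⁶)(2.860×10⁵)/((4.8×10⁻¹⁹)(0.0580)) ≈ 0.103 m.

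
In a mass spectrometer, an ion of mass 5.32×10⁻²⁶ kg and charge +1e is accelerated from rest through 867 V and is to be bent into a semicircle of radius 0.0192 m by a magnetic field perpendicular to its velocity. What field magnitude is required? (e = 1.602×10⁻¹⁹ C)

v = √(2|q|V/m) = √(2·1.602×10⁻¹⁹·867/5.32×10⁻²⁶) ≈ 7.226×10⁴ m/s.
B = mv/(|q|r) = (5.32×10⁻²⁶)(7.226×10⁴)/((1.602×10⁻¹⁹)(0.0192)) ≈ 1.25 T.

B ≈ 1.25 T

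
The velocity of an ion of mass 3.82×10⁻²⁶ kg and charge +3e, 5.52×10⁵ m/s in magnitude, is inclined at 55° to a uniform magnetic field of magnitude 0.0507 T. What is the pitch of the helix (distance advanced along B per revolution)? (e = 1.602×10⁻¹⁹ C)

v∥ = v cosθ = 5.52×10⁵·cos55° ≈ 3.166×10⁵ m/s.
T = 2πm/(|q|B) = 2π(3.82×10⁻²⁶)/((4.806×10⁻¹⁹)(0.0507)) ≈ 9.850×10⁻⁶ s.
pitch = v∥ T = (3.166×10⁵)(9.850×10⁻⁶) ≈ 3.12 m.

p ≈ 3.12 m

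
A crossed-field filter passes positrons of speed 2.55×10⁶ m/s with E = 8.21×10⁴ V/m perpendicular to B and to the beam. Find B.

Balance of forces in the selector: qE = qvB ⇒ B = E/v.
B = 8.21×10⁴/2.55×10⁶ = 0.0322 T.

B = 0.0322 T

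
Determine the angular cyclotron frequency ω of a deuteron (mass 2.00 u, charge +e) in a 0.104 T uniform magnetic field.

ω ≈ 5.02×10⁶ rad/s

ω = |q|B/m.
ω = (1.602×10⁻¹⁹)(0.104)/3.322×10⁻²⁷ ≈ 5.02×10⁶ rad/s.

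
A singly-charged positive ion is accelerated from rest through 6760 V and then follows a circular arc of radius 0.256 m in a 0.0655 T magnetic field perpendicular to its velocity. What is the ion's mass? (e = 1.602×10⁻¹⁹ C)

Combine |q|V = ½mv² and r = mv/(|q|B): eliminate v to get m = qB²r²/(2V).
m = (1.602×10⁻¹⁹)(0.0655)²(0.256)²/(2·6760) ≈ 3.33×10⁻²⁷ kg.

m ≈ 3.33×10⁻²⁷ kg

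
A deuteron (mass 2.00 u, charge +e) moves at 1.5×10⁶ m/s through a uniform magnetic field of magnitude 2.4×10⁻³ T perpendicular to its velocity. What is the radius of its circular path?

The magnetic force provides the centripetal force: |q|vB = mv²/r.
r = mv/(|q|B) = (3.322×10⁻²⁷)(1.5×10⁶)/((1.602×10⁻¹⁹)(2.4×10⁻³)) ≈ 13 m.

r ≈ 13 m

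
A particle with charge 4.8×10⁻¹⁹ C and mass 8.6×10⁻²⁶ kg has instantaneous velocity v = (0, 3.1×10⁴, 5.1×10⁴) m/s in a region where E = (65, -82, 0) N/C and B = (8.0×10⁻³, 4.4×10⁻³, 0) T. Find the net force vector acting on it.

F ≈ (-7.65×10⁻¹⁷, 1.56×10⁻¹⁶, -1.19×10⁻¹⁶) N

v×B = (-224, 408, -248) N/C.
E + v×B = (-159, 326, -248) N/C.
F = q(E + v×B) = (4.8×10⁻¹⁹ C)·(-159, 326, -248) = (-7.65×10⁻¹⁷, 1.56×10⁻¹⁶, -1.19×10⁻¹⁶) N.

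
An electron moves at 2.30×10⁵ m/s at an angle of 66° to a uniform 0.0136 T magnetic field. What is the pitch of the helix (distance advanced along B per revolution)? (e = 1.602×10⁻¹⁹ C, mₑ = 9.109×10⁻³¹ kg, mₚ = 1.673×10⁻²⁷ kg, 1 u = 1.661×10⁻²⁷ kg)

v∥ = v cosθ = 2.30×10⁵·cos66° ≈ 9.355×10⁴ m/s.
T = 2πm/(|q|B) = 2π(9.109×10⁻³¹)/((1.602×10⁻¹⁹)(0.0136)) ≈ 2.627×10⁻⁹ s.
pitch = v∥ T = (9.355×10⁴)(2.627×10⁻⁹) ≈ 2.46×10⁻⁴ m.

p ≈ 2.46×10⁻⁴ m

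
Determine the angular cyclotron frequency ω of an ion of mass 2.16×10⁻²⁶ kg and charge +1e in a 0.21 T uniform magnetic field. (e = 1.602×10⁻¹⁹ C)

ω ≈ 1.6×10⁶ rad/s

ω = |q|B/m.
ω = (1.602×10⁻¹⁹)(0.21)/2.16×10⁻²⁶ ≈ 1.6×10⁶ rad/s.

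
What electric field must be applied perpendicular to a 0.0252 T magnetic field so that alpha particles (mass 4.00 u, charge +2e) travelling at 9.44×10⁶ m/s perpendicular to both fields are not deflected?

E = 2.38×10⁵ V/m

For straight-line motion qE = qvB, so E = vB.
E = 9.44×10⁶ × 0.0252 = 2.38×10⁵ V/m.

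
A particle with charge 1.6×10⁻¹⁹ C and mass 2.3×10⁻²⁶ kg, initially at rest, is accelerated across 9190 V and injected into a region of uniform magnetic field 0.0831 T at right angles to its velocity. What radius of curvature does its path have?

r ≈ 0.619 m

Acceleration: |q|V = ½mv² ⇒ v = √(2|q|V/m) = √(2·1.6×10⁻¹⁹·9190/2.3×10⁻²⁶) ≈ 3.576×10⁵ m/s.
In the field: r = mv/(|q|B) = (2.3×10⁻²⁶)(3.576×10⁵)/((1.6×10⁻¹⁹)(0.0831)) ≈ 0.619 m.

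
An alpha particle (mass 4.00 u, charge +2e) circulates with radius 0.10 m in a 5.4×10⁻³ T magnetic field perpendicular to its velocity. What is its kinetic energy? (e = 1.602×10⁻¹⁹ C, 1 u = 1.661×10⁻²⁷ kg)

KE ≈ 2.3×10⁻¹⁸ J

v = |q|Br/m, then KE = ½mv² = (qBr)²/(2m).
v = (3.204×10⁻¹⁹)(5.4×10⁻³)(0.10)/6.644×10⁻²⁷ ≈ 2.604×10⁴ m/s.
KE = ½(6.644×10⁻²⁷)(2.604×10⁴)² ≈ 2.3×10⁻¹⁸ J.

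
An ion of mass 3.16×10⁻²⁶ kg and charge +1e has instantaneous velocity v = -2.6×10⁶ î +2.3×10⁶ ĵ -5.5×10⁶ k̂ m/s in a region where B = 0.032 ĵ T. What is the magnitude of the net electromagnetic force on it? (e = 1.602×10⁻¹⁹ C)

|F| ≈ 3.12×10⁻¹⁴ N

v×B = (1.76×10⁵, 0, -8.32×10⁴) N/C.
F = q v×B = (1.602×10⁻¹⁹ C)·(1.76×10⁵, 0, -8.32×10⁴) = (2.82×10⁻¹⁴, 0, -1.33×10⁻¹⁴) N.
|F| = 3.12×10⁻¹⁴ N.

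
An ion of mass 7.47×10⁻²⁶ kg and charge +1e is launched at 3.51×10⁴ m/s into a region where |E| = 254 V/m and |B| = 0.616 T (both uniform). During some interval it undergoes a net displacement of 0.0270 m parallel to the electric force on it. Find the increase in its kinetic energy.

The magnetic force is always ⟂ v and does no work; only the electric force changes KE.
ΔKE = F_E · d = |q|E d = (1.602×10⁻¹⁹)(254)(0.0270) ≈ 1.10×10⁻¹⁸ J.

ΔKE ≈ 1.10×10⁻¹⁸ J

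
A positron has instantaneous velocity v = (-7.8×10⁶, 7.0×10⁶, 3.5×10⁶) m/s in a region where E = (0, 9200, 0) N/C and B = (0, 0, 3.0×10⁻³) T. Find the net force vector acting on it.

v×B = (2.10×10⁴, 2.34×10⁴, 0) N/C.
E + v×B = (2.10×10⁴, 3.26×10⁴, 0) N/C.
F = q(E + v×B) = (1.602×10⁻¹⁹ C)·(2.10×10⁴, 3.26×10⁴, 0) = (3.36×10⁻¹⁵, 5.22×10⁻¹⁵, 0) N.

F ≈ (3.36×10⁻¹⁵, 5.22×10⁻¹⁵, 0) N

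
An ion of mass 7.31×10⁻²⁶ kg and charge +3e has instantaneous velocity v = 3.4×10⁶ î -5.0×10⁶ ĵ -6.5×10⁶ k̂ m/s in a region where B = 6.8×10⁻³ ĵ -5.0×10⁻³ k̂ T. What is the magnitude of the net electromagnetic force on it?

v×B = (6.92×10⁴, 1.70×10⁴, 2.31×10⁴) N/C.
F = q v×B = (4.806×10⁻¹⁹ C)·(6.92×10⁴, 1.70×10⁴, 2.31×10⁴) = (3.33×10⁻¹⁴, 8.17×10⁻¹⁵, 1.11×10⁻¹⁴) N.
|F| = 3.60×10⁻¹⁴ N.

|F| ≈ 3.60×10⁻¹⁴ N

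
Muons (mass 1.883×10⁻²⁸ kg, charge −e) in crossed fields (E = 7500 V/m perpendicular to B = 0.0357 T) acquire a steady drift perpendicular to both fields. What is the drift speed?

v_d ≈ 2.10×10⁵ m/s

The E×B drift speed is v_d = E/B.
v_d = 7500/0.0357 = 2.10×10⁵ m/s.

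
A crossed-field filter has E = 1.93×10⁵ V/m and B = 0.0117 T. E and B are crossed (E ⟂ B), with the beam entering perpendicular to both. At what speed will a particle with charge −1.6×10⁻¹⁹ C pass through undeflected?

Zero net Lorentz force requires |qE| = |q v×B|, i.e. E = vB.
v = E/B = 1.93×10⁵/0.0117 = 1.65×10⁷ m/s.

v = 1.65×10⁷ m/s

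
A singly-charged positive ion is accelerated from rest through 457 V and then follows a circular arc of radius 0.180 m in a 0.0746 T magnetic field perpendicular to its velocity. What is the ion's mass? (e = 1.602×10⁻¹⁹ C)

m ≈ 3.16×10⁻²⁶ kg

Combine |q|V = ½mv² and r = mv/(|q|B): eliminate v to get m = qB²r²/(2V).
m = (1.602×10⁻¹⁹)(0.0746)²(0.180)²/(2·457) ≈ 3.16×10⁻²⁶ kg.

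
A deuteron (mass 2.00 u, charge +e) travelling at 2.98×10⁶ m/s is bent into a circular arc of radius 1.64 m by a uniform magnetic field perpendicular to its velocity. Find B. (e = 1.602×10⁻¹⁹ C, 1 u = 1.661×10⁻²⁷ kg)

B ≈ 0.0377 T

From |q|vB = mv²/r, B = mv/(|q|r).
B = (3.322×10⁻²⁷)(2.98×10⁶)/((1.602×10⁻¹⁹)(1.64)) ≈ 0.0377 T.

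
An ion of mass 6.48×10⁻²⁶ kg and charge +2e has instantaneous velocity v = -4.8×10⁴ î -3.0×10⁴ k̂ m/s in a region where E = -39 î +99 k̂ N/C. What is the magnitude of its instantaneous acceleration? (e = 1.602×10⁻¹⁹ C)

Only an electric field acts, so F = qE = (3.204×10⁻¹⁹ C)·(-39.0, 0, 99.0) = (-1.25×10⁻¹⁷, 0, 3.17×10⁻¹⁷) N.
|a| = |F|/m = 3.409×10⁻¹⁷/6.48×10⁻²⁶ ≈ 5.26×10⁸ m/s².

|a| ≈ 5.26×10⁸ m/s²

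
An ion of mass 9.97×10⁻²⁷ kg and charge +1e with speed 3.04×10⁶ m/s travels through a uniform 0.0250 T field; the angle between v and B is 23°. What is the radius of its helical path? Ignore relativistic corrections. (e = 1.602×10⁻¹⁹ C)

r ≈ 2.96 m

v⊥ = v sinθ = 3.04×10⁶·sin23° ≈ 1.188×10⁶ m/s.
r = m v⊥/(|q|B) = (9.97×10⁻²⁷)(1.188×10⁶)/((1.602×10⁻¹⁹)(0.0250)) ≈ 2.96 m.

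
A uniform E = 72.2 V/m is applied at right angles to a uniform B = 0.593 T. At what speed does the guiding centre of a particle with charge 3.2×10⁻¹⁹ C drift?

The E×B drift speed is v_d = E/B.
v_d = 72.2/0.593 = 122 m/s.

v_d ≈ 122 m/s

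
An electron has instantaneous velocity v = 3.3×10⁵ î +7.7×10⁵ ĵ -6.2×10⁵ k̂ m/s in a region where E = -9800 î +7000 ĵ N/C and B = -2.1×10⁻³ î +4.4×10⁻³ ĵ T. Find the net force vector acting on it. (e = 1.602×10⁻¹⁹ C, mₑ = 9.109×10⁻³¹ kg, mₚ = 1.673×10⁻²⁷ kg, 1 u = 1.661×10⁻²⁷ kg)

F ≈ (1.13×10⁻¹⁵, -1.33×10⁻¹⁵, -4.92×10⁻¹⁶) N

v×B = (2730, 1300, 3070) N/C.
E + v×B = (-7070, 8300, 3070) N/C.
F = q(E + v×B) = (−1.602×10⁻¹⁹ C)·(-7070, 8300, 3070) = (1.13×10⁻¹⁵, -1.33×10⁻¹⁵, -4.92×10⁻¹⁶) N.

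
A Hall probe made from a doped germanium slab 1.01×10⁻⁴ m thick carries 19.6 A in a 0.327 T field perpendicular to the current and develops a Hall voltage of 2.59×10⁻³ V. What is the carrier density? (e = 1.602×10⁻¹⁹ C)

n ≈ 1.53×10²⁶ m⁻³

From V_H = IB/(n e t), n = IB/(V_H e t).
n = (19.6)(0.327)/((2.59×10⁻³)(1.602×10⁻¹⁹)(1.01×10⁻⁴)) ≈ 1.53×10²⁶ m⁻³.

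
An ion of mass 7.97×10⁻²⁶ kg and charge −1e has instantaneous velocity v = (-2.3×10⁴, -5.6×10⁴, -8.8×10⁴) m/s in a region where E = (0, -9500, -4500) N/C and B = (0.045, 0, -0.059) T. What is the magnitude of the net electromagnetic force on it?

v×B = (3300, -5320, 2520) N/C.
E + v×B = (3300, -1.48×10⁴, -1980) N/C.
F = q(E + v×B) = (−1.602×10⁻¹⁹ C)·(3300, -1.48×10⁴, -1980) = (-5.29×10⁻¹⁶, 2.37×10⁻¹⁵, 3.17×10⁻¹⁶) N.
|F| = 2.45×10⁻¹⁵ N.

|F| ≈ 2.45×10⁻¹⁵ N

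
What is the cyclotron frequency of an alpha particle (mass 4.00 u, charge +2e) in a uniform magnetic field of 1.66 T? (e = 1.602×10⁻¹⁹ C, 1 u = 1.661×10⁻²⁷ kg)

f = |q|B/(2πm).
f = (3.204×10⁻¹⁹)(1.66)/(2π·6.644×10⁻²⁷) ≈ 1.27×10⁷ Hz.

f ≈ 1.27×10⁷ Hz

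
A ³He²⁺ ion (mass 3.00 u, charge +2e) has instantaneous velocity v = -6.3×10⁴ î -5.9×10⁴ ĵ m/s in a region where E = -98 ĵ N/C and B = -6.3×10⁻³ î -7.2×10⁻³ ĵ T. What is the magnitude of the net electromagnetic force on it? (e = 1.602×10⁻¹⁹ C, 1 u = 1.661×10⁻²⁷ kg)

|F| ≈ 4.09×10⁻¹⁷ N

v×B = (0, 0, 81.9) N/C.
E + v×B = (0, -98.0, 81.9) N/C.
F = q(E + v×B) = (3.204×10⁻¹⁹ C)·(0, -98.0, 81.9) = (0, -3.14×10⁻¹⁷, 2.62×10⁻¹⁷) N.
|F| = 4.09×10⁻¹⁷ N.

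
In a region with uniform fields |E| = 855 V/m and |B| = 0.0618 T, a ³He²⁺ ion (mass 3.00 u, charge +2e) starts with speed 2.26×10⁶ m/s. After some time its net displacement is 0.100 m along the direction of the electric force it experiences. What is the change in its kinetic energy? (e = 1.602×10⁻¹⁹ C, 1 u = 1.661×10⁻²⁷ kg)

The magnetic force is always ⟂ v and does no work; only the electric force changes KE.
ΔKE = F_E · d = |q|E d = (3.204×10⁻¹⁹)(855)(0.100) ≈ 2.74×10⁻¹⁷ J.

ΔKE ≈ 2.74×10⁻¹⁷ J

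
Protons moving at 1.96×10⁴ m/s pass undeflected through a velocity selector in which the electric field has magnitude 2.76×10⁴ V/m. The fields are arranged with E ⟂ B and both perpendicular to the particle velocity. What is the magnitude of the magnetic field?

Balance of forces in the selector: qE = qvB ⇒ B = E/v.
B = 2.76×10⁴/1.96×10⁴ = 1.41 T.

B = 1.41 T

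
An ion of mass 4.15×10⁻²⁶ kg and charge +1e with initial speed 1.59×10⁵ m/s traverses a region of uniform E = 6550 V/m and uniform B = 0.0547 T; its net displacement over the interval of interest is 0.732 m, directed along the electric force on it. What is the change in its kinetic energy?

ΔKE ≈ 7.68×10⁻¹⁶ J

The magnetic force is always ⟂ v and does no work; only the electric force changes KE.
ΔKE = F_E · d = |q|E d = (1.602×10⁻¹⁹)(6550)(0.732) ≈ 7.68×10⁻¹⁶ J.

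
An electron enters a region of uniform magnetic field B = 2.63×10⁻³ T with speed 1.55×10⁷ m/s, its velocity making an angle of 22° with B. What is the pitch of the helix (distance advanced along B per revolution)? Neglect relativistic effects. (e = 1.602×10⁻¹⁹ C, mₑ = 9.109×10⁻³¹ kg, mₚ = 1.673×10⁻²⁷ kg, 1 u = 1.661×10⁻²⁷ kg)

v∥ = v cosθ = 1.55×10⁷·cos22° ≈ 1.437×10⁷ m/s.
T = 2πm/(|q|B) = 2π(9.109×10⁻³¹)/((1.602×10⁻¹⁹)(2.63×10⁻³)) ≈ 1.358×10⁻⁸ s.
pitch = v∥ T = (1.437×10⁷)(1.358×10⁻⁸) ≈ 0.195 m.

p ≈ 0.195 m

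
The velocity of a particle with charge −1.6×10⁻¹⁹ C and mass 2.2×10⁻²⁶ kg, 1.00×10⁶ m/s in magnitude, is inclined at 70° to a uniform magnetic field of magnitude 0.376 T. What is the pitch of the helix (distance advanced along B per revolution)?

p ≈ 0.786 m

v∥ = v cosθ = 1.00×10⁶·cos70° ≈ 3.420×10⁵ m/s.
T = 2πm/(|q|B) = 2π(2.2×10⁻²⁶)/((1.6×10⁻¹⁹)(0.376)) ≈ 2.298×10⁻⁶ s.
pitch = v∥ T = (3.420×10⁵)(2.298×10⁻⁶) ≈ 0.786 m.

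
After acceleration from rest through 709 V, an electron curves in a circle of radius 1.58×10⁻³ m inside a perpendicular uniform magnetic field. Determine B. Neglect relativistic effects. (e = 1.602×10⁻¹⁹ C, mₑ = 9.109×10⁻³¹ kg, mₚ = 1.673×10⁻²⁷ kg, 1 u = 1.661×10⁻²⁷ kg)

B ≈ 0.0568 T

v = √(2|q|V/m) = √(2·1.602×10⁻¹⁹·709/9.109×10⁻³¹) ≈ 1.579×10⁷ m/s.
B = mv/(|q|r) = (9.109×10⁻³¹)(1.579×10⁷)/((1.602×10⁻¹⁹)(1.58×10⁻³)) ≈ 0.0568 T.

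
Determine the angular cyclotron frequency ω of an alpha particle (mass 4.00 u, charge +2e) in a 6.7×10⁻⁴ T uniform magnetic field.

ω = |q|B/m.
ω = (3.204×10⁻¹⁹)(6.7×10⁻⁴)/6.644×10⁻²⁷ ≈ 3.2×10⁴ rad/s.

ω ≈ 3.2×10⁴ rad/s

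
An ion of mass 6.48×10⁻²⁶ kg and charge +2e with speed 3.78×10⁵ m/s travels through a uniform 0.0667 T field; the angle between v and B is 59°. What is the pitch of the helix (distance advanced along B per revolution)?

p ≈ 3.71 m

v∥ = v cosθ = 3.78×10⁵·cos59° ≈ 1.947×10⁵ m/s.
T = 2πm/(|q|B) = 2π(6.48×10⁻²⁶)/((3.204×10⁻¹⁹)(0.0667)) ≈ 1.905×10⁻⁵ s.
pitch = v∥ T = (1.947×10⁵)(1.905×10⁻⁵) ≈ 3.71 m.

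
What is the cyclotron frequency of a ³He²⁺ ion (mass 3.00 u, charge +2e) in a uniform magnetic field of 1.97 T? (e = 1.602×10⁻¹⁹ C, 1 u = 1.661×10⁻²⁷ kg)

f ≈ 2.02×10⁷ Hz

f = |q|B/(2πm).
f = (3.204×10⁻¹⁹)(1.97)/(2π·4.983×10⁻²⁷) ≈ 2.02×10⁷ Hz.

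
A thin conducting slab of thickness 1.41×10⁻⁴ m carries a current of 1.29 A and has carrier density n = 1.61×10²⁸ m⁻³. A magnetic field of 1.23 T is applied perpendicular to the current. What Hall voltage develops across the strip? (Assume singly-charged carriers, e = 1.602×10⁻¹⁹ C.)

V_H ≈ 4.36×10⁻⁶ V

V_H = IB/(n e t).
V_H = (1.29)(1.23)/((1.61×10²⁸)(1.602×10⁻¹⁹)(1.41×10⁻⁴)) ≈ 4.36×10⁻⁶ V.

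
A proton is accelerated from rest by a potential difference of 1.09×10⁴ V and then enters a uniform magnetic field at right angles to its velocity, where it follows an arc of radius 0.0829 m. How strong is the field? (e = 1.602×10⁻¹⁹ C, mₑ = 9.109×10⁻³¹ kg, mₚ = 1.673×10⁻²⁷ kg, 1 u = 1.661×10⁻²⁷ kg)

B ≈ 0.182 T

v = √(2|q|V/m) = √(2·1.602×10⁻¹⁹·1.09×10⁴/1.673×10⁻²⁷) ≈ 1.445×10⁶ m/s.
B = mv/(|q|r) = (1.673×10⁻²⁷)(1.445×10⁶)/((1.602×10⁻¹⁹)(0.0829)) ≈ 0.182 T.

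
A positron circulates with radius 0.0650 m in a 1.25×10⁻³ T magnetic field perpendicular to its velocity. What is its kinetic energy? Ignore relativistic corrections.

v = |q|Br/m, then KE = ½mv² = (qBr)²/(2m).
v = (1.602×10⁻¹⁹)(1.25×10⁻³)(0.0650)/9.109×10⁻³¹ ≈ 1.429×10⁷ m/s.
KE = ½(9.109×10⁻³¹)(1.429×10⁷)² ≈ 9.30×10⁻¹⁷ J = 581 eV.

KE ≈ 581 eV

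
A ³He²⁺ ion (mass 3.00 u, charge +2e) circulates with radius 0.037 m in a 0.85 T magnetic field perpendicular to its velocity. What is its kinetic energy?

v = |q|Br/m, then KE = ½mv² = (qBr)²/(2m).
v = (3.204×10⁻¹⁹)(0.85)(0.037)/4.983×10⁻²⁷ ≈ 2.022×10⁶ m/s.
KE = ½(4.983×10⁻²⁷)(2.022×10⁶)² ≈ 1.0×10⁻¹⁴ J.

KE ≈ 1.0×10⁻¹⁴ J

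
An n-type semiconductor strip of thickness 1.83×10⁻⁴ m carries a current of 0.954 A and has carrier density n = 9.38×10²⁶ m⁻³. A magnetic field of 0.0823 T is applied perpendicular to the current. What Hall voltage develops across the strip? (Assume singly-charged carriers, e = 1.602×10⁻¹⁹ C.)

V_H = IB/(n e t).
V_H = (0.954)(0.0823)/((9.38×10²⁶)(1.602×10⁻¹⁹)(1.83×10⁻⁴)) ≈ 2.86×10⁻⁶ V.

V_H ≈ 2.86×10⁻⁶ V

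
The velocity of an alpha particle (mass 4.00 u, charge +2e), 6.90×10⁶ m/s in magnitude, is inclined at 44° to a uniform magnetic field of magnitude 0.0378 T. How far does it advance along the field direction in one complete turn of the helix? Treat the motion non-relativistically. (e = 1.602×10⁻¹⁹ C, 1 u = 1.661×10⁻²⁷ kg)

v∥ = v cosθ = 6.90×10⁶·cos44° ≈ 4.963×10⁶ m/s.
T = 2πm/(|q|B) = 2π(6.644×10⁻²⁷)/((3.204×10⁻¹⁹)(0.0378)) ≈ 3.447×10⁻⁶ s.
pitch = v∥ T = (4.963×10⁶)(3.447×10⁻⁶) ≈ 17.1 m.

p ≈ 17.1 m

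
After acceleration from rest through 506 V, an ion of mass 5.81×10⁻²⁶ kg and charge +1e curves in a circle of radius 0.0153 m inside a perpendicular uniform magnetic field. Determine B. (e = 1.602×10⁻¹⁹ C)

B ≈ 1.25 T

v = √(2|q|V/m) = √(2·1.602×10⁻¹⁹·506/5.81×10⁻²⁶) ≈ 5.282×10⁴ m/s.
B = mv/(|q|r) = (5.81×10⁻²⁶)(5.282×10⁴)/((1.602×10⁻¹⁹)(0.0153)) ≈ 1.25 T.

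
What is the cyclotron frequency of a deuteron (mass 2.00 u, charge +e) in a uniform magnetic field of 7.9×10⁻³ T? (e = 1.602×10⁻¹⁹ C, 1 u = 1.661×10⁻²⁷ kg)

f = |q|B/(2πm).
f = (1.602×10⁻¹⁹)(7.9×10⁻³)/(2π·3.322×10⁻²⁷) ≈ 6.1×10⁴ Hz.

f ≈ 6.1×10⁴ Hz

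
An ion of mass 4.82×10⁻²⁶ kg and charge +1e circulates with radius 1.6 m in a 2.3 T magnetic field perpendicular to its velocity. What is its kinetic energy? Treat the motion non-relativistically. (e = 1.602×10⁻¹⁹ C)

KE ≈ 3.6×10⁻¹² J

v = |q|Br/m, then KE = ½mv² = (qBr)²/(2m).
v = (1.602×10⁻¹⁹)(2.3)(1.6)/4.82×10⁻²⁶ ≈ 1.223×10⁷ m/s.
KE = ½(4.82×10⁻²⁶)(1.223×10⁷)² ≈ 3.6×10⁻¹² J.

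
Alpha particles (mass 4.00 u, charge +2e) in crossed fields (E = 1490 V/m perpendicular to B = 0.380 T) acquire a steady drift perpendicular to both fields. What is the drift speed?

v_d ≈ 3920 m/s

In crossed fields the guiding centre drifts at v_d = |E×B|/B² = E/B, independent of charge and mass.
v_d = 1490/0.380 = 3920 m/s.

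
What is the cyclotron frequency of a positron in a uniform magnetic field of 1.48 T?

f = |q|B/(2πm).
f = (1.602×10⁻¹⁹)(1.48)/(2π·9.109×10⁻³¹) ≈ 4.14×10¹⁰ Hz.

f ≈ 4.14×10¹⁰ Hz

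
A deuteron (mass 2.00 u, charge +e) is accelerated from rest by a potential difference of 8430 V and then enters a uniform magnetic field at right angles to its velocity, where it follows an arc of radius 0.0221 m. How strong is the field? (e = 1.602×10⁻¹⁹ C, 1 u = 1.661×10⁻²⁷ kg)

v = √(2|q|V/m) = √(2·1.602×10⁻¹⁹·8430/3.322×10⁻²⁷) ≈ 9.017×10⁵ m/s.
B = mv/(|q|r) = (3.322×10⁻²⁷)(9.017×10⁵)/((1.602×10⁻¹⁹)(0.0221)) ≈ 0.846 T.

B ≈ 0.846 T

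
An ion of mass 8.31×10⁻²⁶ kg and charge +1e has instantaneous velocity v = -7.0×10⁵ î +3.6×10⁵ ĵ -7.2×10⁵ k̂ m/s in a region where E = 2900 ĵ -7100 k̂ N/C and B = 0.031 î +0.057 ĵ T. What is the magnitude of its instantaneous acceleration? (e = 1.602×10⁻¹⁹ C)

v×B = (4.10×10⁴, -2.23×10⁴, -5.11×10⁴) N/C.
E + v×B = (4.10×10⁴, -1.94×10⁴, -5.82×10⁴) N/C.
F = q(E + v×B) = (1.602×10⁻¹⁹ C)·(4.10×10⁴, -1.94×10⁴, -5.82×10⁴) = (6.57×10⁻¹⁵, -3.11×10⁻¹⁵, -9.32×10⁻¹⁵) N.
|a| = |F|/m = 1.182×10⁻¹⁴/8.31×10⁻²⁶ ≈ 1.42×10¹¹ m/s².

|a| ≈ 1.42×10¹¹ m/s²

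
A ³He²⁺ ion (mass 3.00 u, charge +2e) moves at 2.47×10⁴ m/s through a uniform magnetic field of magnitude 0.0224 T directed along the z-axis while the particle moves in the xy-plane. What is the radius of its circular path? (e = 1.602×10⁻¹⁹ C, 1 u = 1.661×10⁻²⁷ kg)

The magnetic force provides the centripetal force: |q|vB = mv²/r.
r = mv/(|q|B) = (4.983×10⁻²⁷)(2.47×10⁴)/((3.204×10⁻¹⁹)(0.0224)) ≈ 0.0171 m.

r ≈ 0.0171 m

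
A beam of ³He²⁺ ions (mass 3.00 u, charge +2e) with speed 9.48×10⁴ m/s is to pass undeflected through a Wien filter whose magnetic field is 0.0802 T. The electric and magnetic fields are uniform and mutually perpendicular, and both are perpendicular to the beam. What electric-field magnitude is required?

E = 7600 V/m

For straight-line motion qE = qvB, so E = vB.
E = 9.48×10⁴ × 0.0802 = 7600 V/m.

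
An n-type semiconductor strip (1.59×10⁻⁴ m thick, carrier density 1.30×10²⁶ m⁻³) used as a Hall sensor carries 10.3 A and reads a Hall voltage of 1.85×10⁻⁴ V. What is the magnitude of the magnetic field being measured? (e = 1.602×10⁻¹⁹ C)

B ≈ 0.0595 T

From V_H = IB/(n e t), B = V_H n e t / I.
B = (1.85×10⁻⁴)(1.30×10²⁶)(1.602×10⁻¹⁹)(1.59×10⁻⁴)/10.3 ≈ 0.0595 T.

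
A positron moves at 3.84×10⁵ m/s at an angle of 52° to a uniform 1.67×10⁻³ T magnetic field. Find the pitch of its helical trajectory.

v∥ = v cosθ = 3.84×10⁵·cos52° ≈ 2.364×10⁵ m/s.
T = 2πm/(|q|B) = 2π(9.109×10⁻³¹)/((1.602×10⁻¹⁹)(1.67×10⁻³)) ≈ 2.139×10⁻⁸ s.
pitch = v∥ T = (2.364×10⁵)(2.139×10⁻⁸) ≈ 5.06×10⁻³ m.

p ≈ 5.06×10⁻³ m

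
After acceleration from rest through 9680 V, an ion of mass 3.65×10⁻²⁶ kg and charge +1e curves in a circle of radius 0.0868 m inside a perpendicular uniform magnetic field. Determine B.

B ≈ 0.765 T

v = √(2|q|V/m) = √(2·1.602×10⁻¹⁹·9680/3.65×10⁻²⁶) ≈ 2.915×10⁵ m/s.
B = mv/(|q|r) = (3.65×10⁻²⁶)(2.915×10⁵)/((1.602×10⁻¹⁹)(0.0868)) ≈ 0.765 T.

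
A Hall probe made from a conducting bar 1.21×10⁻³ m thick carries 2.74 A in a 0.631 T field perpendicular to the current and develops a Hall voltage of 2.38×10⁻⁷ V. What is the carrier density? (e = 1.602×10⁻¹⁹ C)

From V_H = IB/(n e t), n = IB/(V_H e t).
n = (2.74)(0.631)/((2.38×10⁻⁷)(1.602×10⁻¹⁹)(1.21×10⁻³)) ≈ 3.75×10²⁸ m⁻³.

n ≈ 3.75×10²⁸ m⁻³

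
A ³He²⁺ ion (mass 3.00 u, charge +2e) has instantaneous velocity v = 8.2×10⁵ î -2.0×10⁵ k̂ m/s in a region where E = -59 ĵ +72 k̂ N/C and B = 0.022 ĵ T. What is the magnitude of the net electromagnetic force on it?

|F| ≈ 5.97×10⁻¹⁵ N

v×B = (4400, 0, 1.80×10⁴) N/C.
E + v×B = (4400, -59.0, 1.81×10⁴) N/C.
F = q(E + v×B) = (3.204×10⁻¹⁹ C)·(4400, -59.0, 1.81×10⁴) = (1.41×10⁻¹⁵, -1.89×10⁻¹⁷, 5.80×10⁻¹⁵) N.
|F| = 5.97×10⁻¹⁵ N.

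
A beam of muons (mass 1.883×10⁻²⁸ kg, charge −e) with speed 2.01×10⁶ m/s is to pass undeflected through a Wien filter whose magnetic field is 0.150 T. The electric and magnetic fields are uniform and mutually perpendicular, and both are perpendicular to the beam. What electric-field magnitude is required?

For straight-line motion qE = qvB, so E = vB.
E = 2.01×10⁶ × 0.150 = 3.02×10⁵ V/m.

E = 3.02×10⁵ V/m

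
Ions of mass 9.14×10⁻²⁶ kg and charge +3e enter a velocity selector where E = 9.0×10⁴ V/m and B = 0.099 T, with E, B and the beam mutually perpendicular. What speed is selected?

Zero net Lorentz force requires |qE| = |q v×B|, i.e. E = vB.
v = E/B = 9.0×10⁴/0.099 = 9.1×10⁵ m/s.

v = 9.1×10⁵ m/s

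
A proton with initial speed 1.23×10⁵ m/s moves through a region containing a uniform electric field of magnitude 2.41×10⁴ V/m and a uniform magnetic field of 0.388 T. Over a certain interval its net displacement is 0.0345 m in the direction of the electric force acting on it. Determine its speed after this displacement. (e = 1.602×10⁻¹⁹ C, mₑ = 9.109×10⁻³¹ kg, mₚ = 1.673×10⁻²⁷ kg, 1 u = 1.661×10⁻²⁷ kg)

B does no work; ΔKE = |q|E d.
½mv_f² = ½mv₀² + |q|Ed = ½(1.673×10⁻²⁷)(1.23×10⁵)² + (1.602×10⁻¹⁹)(2.41×10⁴)(0.0345) ≈ 1.266×10⁻¹⁷ J + 1.332×10⁻¹⁶ J ≈ 1.459×10⁻¹⁶ J.
v_f = √(2·1.459×10⁻¹⁶/1.673×10⁻²⁷) ≈ 4.18×10⁵ m/s.

v_f ≈ 4.18×10⁵ m/s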